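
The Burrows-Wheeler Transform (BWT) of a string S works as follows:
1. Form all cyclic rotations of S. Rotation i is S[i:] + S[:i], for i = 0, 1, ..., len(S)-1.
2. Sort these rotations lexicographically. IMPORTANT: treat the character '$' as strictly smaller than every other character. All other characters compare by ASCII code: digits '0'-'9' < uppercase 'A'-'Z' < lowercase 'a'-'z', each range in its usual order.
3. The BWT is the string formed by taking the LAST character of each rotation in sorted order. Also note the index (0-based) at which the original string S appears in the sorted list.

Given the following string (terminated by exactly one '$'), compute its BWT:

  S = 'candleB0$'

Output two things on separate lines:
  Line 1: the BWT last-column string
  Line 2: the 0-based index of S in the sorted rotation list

All 9 rotations (rotation i = S[i:]+S[:i]):
  rot[0] = candleB0$
  rot[1] = andleB0$c
  rot[2] = ndleB0$ca
  rot[3] = dleB0$can
  rot[4] = leB0$cand
  rot[5] = eB0$candl
  rot[6] = B0$candle
  rot[7] = 0$candleB
  rot[8] = $candleB0
Sorted (with $ < everything):
  sorted[0] = $candleB0  (last char: '0')
  sorted[1] = 0$candleB  (last char: 'B')
  sorted[2] = B0$candle  (last char: 'e')
  sorted[3] = andleB0$c  (last char: 'c')
  sorted[4] = candleB0$  (last char: '$')
  sorted[5] = dleB0$can  (last char: 'n')
  sorted[6] = eB0$candl  (last char: 'l')
  sorted[7] = leB0$cand  (last char: 'd')
  sorted[8] = ndleB0$ca  (last char: 'a')
Last column: 0Bec$nlda
Original string S is at sorted index 4

Answer: 0Bec$nlda
4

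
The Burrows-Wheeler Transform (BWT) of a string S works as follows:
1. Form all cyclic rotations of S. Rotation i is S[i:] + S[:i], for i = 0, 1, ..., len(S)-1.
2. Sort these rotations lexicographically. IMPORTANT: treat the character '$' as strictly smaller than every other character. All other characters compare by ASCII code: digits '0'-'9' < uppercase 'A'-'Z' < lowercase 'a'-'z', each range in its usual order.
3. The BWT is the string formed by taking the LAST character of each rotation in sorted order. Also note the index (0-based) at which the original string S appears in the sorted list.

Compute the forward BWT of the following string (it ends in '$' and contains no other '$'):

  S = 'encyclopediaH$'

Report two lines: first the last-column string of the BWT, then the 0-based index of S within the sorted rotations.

Answer: Haiynep$dceloc
7

Derivation:
All 14 rotations (rotation i = S[i:]+S[:i]):
  rot[0] = encyclopediaH$
  rot[1] = ncyclopediaH$e
  rot[2] = cyclopediaH$en
  rot[3] = yclopediaH$enc
  rot[4] = clopediaH$ency
  rot[5] = lopediaH$encyc
  rot[6] = opediaH$encycl
  rot[7] = pediaH$encyclo
  rot[8] = ediaH$encyclop
  rot[9] = diaH$encyclope
  rot[10] = iaH$encycloped
  rot[11] = aH$encyclopedi
  rot[12] = H$encyclopedia
  rot[13] = $encyclopediaH
Sorted (with $ < everything):
  sorted[0] = $encyclopediaH  (last char: 'H')
  sorted[1] = H$encyclopedia  (last char: 'a')
  sorted[2] = aH$encyclopedi  (last char: 'i')
  sorted[3] = clopediaH$ency  (last char: 'y')
  sorted[4] = cyclopediaH$en  (last char: 'n')
  sorted[5] = diaH$encyclope  (last char: 'e')
  sorted[6] = ediaH$encyclop  (last char: 'p')
  sorted[7] = encyclopediaH$  (last char: '$')
  sorted[8] = iaH$encycloped  (last char: 'd')
  sorted[9] = lopediaH$encyc  (last char: 'c')
  sorted[10] = ncyclopediaH$e  (last char: 'e')
  sorted[11] = opediaH$encycl  (last char: 'l')
  sorted[12] = pediaH$encyclo  (last char: 'o')
  sorted[13] = yclopediaH$enc  (last char: 'c')
Last column: Haiynep$dceloc
Original string S is at sorted index 7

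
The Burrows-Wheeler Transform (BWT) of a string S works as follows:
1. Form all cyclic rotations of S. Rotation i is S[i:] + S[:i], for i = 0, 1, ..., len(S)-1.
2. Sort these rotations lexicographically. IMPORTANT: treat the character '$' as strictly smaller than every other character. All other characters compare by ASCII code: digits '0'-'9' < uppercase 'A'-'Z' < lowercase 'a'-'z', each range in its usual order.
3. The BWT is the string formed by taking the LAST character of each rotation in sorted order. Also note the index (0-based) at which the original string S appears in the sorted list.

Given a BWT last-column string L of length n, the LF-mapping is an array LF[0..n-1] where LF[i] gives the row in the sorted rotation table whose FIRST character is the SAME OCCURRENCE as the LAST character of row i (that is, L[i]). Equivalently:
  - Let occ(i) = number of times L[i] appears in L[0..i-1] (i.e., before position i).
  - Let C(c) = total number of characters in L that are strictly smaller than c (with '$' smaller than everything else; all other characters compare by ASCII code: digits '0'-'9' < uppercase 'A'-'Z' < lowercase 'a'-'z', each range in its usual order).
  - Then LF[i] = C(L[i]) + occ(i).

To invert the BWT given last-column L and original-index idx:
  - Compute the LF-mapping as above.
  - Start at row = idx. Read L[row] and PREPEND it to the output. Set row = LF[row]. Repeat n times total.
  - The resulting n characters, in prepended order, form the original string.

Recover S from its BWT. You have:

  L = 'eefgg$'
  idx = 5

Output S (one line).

LF mapping: 1 2 3 4 5 0
Walk LF starting at row 5, prepending L[row]:
  step 1: row=5, L[5]='$', prepend. Next row=LF[5]=0
  step 2: row=0, L[0]='e', prepend. Next row=LF[0]=1
  step 3: row=1, L[1]='e', prepend. Next row=LF[1]=2
  step 4: row=2, L[2]='f', prepend. Next row=LF[2]=3
  step 5: row=3, L[3]='g', prepend. Next row=LF[3]=4
  step 6: row=4, L[4]='g', prepend. Next row=LF[4]=5
Reversed output: ggfee$

Answer: ggfee$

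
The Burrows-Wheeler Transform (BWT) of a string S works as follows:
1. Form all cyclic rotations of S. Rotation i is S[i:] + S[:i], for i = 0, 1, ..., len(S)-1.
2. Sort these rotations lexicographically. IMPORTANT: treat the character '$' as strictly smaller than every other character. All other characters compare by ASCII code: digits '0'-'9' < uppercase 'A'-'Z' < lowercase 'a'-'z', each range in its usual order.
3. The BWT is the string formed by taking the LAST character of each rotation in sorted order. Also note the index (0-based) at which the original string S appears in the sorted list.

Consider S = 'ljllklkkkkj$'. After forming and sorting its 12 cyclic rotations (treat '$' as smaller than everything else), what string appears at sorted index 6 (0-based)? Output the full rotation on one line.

Answer: kkkkj$ljllkl

Derivation:
All 12 rotations (rotation i = S[i:]+S[:i]):
  rot[0] = ljllklkkkkj$
  rot[1] = jllklkkkkj$l
  rot[2] = llklkkkkj$lj
  rot[3] = lklkkkkj$ljl
  rot[4] = klkkkkj$ljll
  rot[5] = lkkkkj$ljllk
  rot[6] = kkkkj$ljllkl
  rot[7] = kkkj$ljllklk
  rot[8] = kkj$ljllklkk
  rot[9] = kj$ljllklkkk
  rot[10] = j$ljllklkkkk
  rot[11] = $ljllklkkkkj
Sorted (with $ < everything):
  sorted[0] = $ljllklkkkkj
  sorted[1] = j$ljllklkkkk
  sorted[2] = jllklkkkkj$l
  sorted[3] = kj$ljllklkkk
  sorted[4] = kkj$ljllklkk
  sorted[5] = kkkj$ljllklk
  sorted[6] = kkkkj$ljllkl
  sorted[7] = klkkkkj$ljll
  sorted[8] = ljllklkkkkj$
  sorted[9] = lkkkkj$ljllk
  sorted[10] = lklkkkkj$ljl
  sorted[11] = llklkkkkj$lj
sorted[6] = kkkkj$ljllkl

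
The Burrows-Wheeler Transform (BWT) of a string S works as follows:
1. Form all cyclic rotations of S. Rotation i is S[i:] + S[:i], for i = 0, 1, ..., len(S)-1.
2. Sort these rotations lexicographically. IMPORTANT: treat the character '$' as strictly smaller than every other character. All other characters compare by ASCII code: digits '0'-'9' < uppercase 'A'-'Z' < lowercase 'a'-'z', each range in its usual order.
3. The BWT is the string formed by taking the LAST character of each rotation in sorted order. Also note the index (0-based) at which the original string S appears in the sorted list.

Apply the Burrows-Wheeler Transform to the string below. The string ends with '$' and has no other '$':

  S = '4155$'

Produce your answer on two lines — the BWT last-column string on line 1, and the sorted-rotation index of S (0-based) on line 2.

All 5 rotations (rotation i = S[i:]+S[:i]):
  rot[0] = 4155$
  rot[1] = 155$4
  rot[2] = 55$41
  rot[3] = 5$415
  rot[4] = $4155
Sorted (with $ < everything):
  sorted[0] = $4155  (last char: '5')
  sorted[1] = 155$4  (last char: '4')
  sorted[2] = 4155$  (last char: '$')
  sorted[3] = 5$415  (last char: '5')
  sorted[4] = 55$41  (last char: '1')
Last column: 54$51
Original string S is at sorted index 2

Answer: 54$51
2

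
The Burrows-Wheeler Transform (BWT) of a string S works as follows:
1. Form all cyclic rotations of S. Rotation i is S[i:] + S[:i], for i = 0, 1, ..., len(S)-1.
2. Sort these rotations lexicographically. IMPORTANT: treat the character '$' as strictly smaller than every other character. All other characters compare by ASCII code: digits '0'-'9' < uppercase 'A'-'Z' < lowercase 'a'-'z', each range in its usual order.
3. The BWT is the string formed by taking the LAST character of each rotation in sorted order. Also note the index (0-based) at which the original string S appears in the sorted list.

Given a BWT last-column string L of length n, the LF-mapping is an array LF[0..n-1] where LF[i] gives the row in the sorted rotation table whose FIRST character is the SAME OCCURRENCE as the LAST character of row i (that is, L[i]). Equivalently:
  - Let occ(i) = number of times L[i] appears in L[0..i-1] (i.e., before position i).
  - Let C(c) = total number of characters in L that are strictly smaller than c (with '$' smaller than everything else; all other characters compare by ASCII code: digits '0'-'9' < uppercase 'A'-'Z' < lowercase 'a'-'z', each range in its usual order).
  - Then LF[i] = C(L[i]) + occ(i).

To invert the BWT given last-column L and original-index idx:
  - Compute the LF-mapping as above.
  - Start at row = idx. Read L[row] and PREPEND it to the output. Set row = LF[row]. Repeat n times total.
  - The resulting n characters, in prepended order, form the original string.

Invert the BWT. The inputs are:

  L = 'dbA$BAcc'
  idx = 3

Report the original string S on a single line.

LF mapping: 7 4 1 0 3 2 5 6
Walk LF starting at row 3, prepending L[row]:
  step 1: row=3, L[3]='$', prepend. Next row=LF[3]=0
  step 2: row=0, L[0]='d', prepend. Next row=LF[0]=7
  step 3: row=7, L[7]='c', prepend. Next row=LF[7]=6
  step 4: row=6, L[6]='c', prepend. Next row=LF[6]=5
  step 5: row=5, L[5]='A', prepend. Next row=LF[5]=2
  step 6: row=2, L[2]='A', prepend. Next row=LF[2]=1
  step 7: row=1, L[1]='b', prepend. Next row=LF[1]=4
  step 8: row=4, L[4]='B', prepend. Next row=LF[4]=3
Reversed output: BbAAccd$

Answer: BbAAccd$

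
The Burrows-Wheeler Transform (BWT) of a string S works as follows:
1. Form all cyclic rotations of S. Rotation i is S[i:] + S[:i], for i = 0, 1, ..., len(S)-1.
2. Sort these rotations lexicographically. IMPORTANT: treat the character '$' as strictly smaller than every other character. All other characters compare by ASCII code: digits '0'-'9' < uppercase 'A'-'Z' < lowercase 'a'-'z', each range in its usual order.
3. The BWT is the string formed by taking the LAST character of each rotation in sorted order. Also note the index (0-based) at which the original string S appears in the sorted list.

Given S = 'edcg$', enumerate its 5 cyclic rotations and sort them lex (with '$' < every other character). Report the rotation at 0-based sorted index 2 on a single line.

Answer: dcg$e

Derivation:
All 5 rotations (rotation i = S[i:]+S[:i]):
  rot[0] = edcg$
  rot[1] = dcg$e
  rot[2] = cg$ed
  rot[3] = g$edc
  rot[4] = $edcg
Sorted (with $ < everything):
  sorted[0] = $edcg
  sorted[1] = cg$ed
  sorted[2] = dcg$e
  sorted[3] = edcg$
  sorted[4] = g$edc
sorted[2] = dcg$e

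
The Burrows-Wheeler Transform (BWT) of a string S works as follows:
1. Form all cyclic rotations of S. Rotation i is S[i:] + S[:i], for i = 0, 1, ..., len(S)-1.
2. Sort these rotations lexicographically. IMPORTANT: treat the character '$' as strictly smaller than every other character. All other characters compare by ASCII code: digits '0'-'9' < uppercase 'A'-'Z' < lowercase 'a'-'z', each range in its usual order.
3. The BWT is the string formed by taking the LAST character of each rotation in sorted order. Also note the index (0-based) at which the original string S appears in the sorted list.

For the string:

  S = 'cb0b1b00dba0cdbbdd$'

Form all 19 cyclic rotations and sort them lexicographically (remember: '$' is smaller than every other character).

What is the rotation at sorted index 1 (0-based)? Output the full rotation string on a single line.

All 19 rotations (rotation i = S[i:]+S[:i]):
  rot[0] = cb0b1b00dba0cdbbdd$
  rot[1] = b0b1b00dba0cdbbdd$c
  rot[2] = 0b1b00dba0cdbbdd$cb
  rot[3] = b1b00dba0cdbbdd$cb0
  rot[4] = 1b00dba0cdbbdd$cb0b
  rot[5] = b00dba0cdbbdd$cb0b1
  rot[6] = 00dba0cdbbdd$cb0b1b
  rot[7] = 0dba0cdbbdd$cb0b1b0
  rot[8] = dba0cdbbdd$cb0b1b00
  rot[9] = ba0cdbbdd$cb0b1b00d
  rot[10] = a0cdbbdd$cb0b1b00db
  rot[11] = 0cdbbdd$cb0b1b00dba
  rot[12] = cdbbdd$cb0b1b00dba0
  rot[13] = dbbdd$cb0b1b00dba0c
  rot[14] = bbdd$cb0b1b00dba0cd
  rot[15] = bdd$cb0b1b00dba0cdb
  rot[16] = dd$cb0b1b00dba0cdbb
  rot[17] = d$cb0b1b00dba0cdbbd
  rot[18] = $cb0b1b00dba0cdbbdd
Sorted (with $ < everything):
  sorted[0] = $cb0b1b00dba0cdbbdd
  sorted[1] = 00dba0cdbbdd$cb0b1b
  sorted[2] = 0b1b00dba0cdbbdd$cb
  sorted[3] = 0cdbbdd$cb0b1b00dba
  sorted[4] = 0dba0cdbbdd$cb0b1b0
  sorted[5] = 1b00dba0cdbbdd$cb0b
  sorted[6] = a0cdbbdd$cb0b1b00db
  sorted[7] = b00dba0cdbbdd$cb0b1
  sorted[8] = b0b1b00dba0cdbbdd$c
  sorted[9] = b1b00dba0cdbbdd$cb0
  sorted[10] = ba0cdbbdd$cb0b1b00d
  sorted[11] = bbdd$cb0b1b00dba0cd
  sorted[12] = bdd$cb0b1b00dba0cdb
  sorted[13] = cb0b1b00dba0cdbbdd$
  sorted[14] = cdbbdd$cb0b1b00dba0
  sorted[15] = d$cb0b1b00dba0cdbbd
  sorted[16] = dba0cdbbdd$cb0b1b00
  sorted[17] = dbbdd$cb0b1b00dba0c
  sorted[18] = dd$cb0b1b00dba0cdbb
sorted[1] = 00dba0cdbbdd$cb0b1b

Answer: 00dba0cdbbdd$cb0b1b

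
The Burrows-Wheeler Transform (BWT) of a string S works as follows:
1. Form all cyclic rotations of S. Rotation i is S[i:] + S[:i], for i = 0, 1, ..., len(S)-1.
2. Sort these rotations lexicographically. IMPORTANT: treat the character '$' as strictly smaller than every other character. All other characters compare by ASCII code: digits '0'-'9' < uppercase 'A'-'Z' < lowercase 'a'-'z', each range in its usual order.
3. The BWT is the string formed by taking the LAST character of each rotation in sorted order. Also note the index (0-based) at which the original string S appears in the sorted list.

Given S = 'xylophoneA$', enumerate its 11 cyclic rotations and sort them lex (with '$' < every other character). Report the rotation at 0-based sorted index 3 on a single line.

Answer: honeA$xylop

Derivation:
All 11 rotations (rotation i = S[i:]+S[:i]):
  rot[0] = xylophoneA$
  rot[1] = ylophoneA$x
  rot[2] = lophoneA$xy
  rot[3] = ophoneA$xyl
  rot[4] = phoneA$xylo
  rot[5] = honeA$xylop
  rot[6] = oneA$xyloph
  rot[7] = neA$xylopho
  rot[8] = eA$xylophon
  rot[9] = A$xylophone
  rot[10] = $xylophoneA
Sorted (with $ < everything):
  sorted[0] = $xylophoneA
  sorted[1] = A$xylophone
  sorted[2] = eA$xylophon
  sorted[3] = honeA$xylop
  sorted[4] = lophoneA$xy
  sorted[5] = neA$xylopho
  sorted[6] = oneA$xyloph
  sorted[7] = ophoneA$xyl
  sorted[8] = phoneA$xylo
  sorted[9] = xylophoneA$
  sorted[10] = ylophoneA$x
sorted[3] = honeA$xylop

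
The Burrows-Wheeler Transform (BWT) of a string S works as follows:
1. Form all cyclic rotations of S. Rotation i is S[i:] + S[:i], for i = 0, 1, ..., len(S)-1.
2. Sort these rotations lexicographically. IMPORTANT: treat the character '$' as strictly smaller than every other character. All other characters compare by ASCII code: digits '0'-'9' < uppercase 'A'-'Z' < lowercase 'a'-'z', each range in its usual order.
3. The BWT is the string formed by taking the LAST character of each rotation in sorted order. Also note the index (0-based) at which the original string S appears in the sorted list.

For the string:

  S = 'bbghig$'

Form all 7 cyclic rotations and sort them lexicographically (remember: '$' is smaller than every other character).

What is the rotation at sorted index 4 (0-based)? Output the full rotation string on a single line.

Answer: ghig$bb

Derivation:
All 7 rotations (rotation i = S[i:]+S[:i]):
  rot[0] = bbghig$
  rot[1] = bghig$b
  rot[2] = ghig$bb
  rot[3] = hig$bbg
  rot[4] = ig$bbgh
  rot[5] = g$bbghi
  rot[6] = $bbghig
Sorted (with $ < everything):
  sorted[0] = $bbghig
  sorted[1] = bbghig$
  sorted[2] = bghig$b
  sorted[3] = g$bbghi
  sorted[4] = ghig$bb
  sorted[5] = hig$bbg
  sorted[6] = ig$bbgh
sorted[4] = ghig$bb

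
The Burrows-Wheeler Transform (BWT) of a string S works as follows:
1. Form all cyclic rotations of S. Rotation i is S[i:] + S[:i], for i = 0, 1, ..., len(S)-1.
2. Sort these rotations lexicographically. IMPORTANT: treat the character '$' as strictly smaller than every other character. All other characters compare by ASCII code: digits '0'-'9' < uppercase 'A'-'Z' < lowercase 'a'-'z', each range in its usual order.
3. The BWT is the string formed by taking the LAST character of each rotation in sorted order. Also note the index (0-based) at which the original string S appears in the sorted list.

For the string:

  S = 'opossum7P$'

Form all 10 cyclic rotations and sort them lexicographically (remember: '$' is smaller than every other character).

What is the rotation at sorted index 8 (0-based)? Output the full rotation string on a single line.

Answer: sum7P$opos

Derivation:
All 10 rotations (rotation i = S[i:]+S[:i]):
  rot[0] = opossum7P$
  rot[1] = possum7P$o
  rot[2] = ossum7P$op
  rot[3] = ssum7P$opo
  rot[4] = sum7P$opos
  rot[5] = um7P$oposs
  rot[6] = m7P$opossu
  rot[7] = 7P$opossum
  rot[8] = P$opossum7
  rot[9] = $opossum7P
Sorted (with $ < everything):
  sorted[0] = $opossum7P
  sorted[1] = 7P$opossum
  sorted[2] = P$opossum7
  sorted[3] = m7P$opossu
  sorted[4] = opossum7P$
  sorted[5] = ossum7P$op
  sorted[6] = possum7P$o
  sorted[7] = ssum7P$opo
  sorted[8] = sum7P$opos
  sorted[9] = um7P$oposs
sorted[8] = sum7P$opos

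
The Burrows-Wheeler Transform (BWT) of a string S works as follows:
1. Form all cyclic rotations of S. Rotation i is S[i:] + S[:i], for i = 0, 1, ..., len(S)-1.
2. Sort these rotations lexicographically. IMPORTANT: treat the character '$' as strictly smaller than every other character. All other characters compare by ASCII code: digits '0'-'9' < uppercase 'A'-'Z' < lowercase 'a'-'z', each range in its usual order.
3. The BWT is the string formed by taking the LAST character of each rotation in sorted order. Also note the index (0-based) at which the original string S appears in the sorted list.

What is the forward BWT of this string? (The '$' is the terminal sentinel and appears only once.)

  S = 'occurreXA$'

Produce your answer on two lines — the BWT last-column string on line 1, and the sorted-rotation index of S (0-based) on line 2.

Answer: AXeocr$ruc
6

Derivation:
All 10 rotations (rotation i = S[i:]+S[:i]):
  rot[0] = occurreXA$
  rot[1] = ccurreXA$o
  rot[2] = curreXA$oc
  rot[3] = urreXA$occ
  rot[4] = rreXA$occu
  rot[5] = reXA$occur
  rot[6] = eXA$occurr
  rot[7] = XA$occurre
  rot[8] = A$occurreX
  rot[9] = $occurreXA
Sorted (with $ < everything):
  sorted[0] = $occurreXA  (last char: 'A')
  sorted[1] = A$occurreX  (last char: 'X')
  sorted[2] = XA$occurre  (last char: 'e')
  sorted[3] = ccurreXA$o  (last char: 'o')
  sorted[4] = curreXA$oc  (last char: 'c')
  sorted[5] = eXA$occurr  (last char: 'r')
  sorted[6] = occurreXA$  (last char: '$')
  sorted[7] = reXA$occur  (last char: 'r')
  sorted[8] = rreXA$occu  (last char: 'u')
  sorted[9] = urreXA$occ  (last char: 'c')
Last column: AXeocr$ruc
Original string S is at sorted index 6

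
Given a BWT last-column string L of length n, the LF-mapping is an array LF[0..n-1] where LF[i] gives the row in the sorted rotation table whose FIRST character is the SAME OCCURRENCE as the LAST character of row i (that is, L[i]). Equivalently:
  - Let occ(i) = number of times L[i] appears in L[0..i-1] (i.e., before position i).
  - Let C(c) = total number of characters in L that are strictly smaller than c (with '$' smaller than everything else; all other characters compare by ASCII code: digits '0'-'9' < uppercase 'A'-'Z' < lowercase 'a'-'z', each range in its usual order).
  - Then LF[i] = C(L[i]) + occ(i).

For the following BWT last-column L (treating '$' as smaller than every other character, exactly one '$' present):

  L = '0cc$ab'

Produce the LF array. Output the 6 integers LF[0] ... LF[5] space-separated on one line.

Answer: 1 4 5 0 2 3

Derivation:
Char counts: '$':1, '0':1, 'a':1, 'b':1, 'c':2
C (first-col start): C('$')=0, C('0')=1, C('a')=2, C('b')=3, C('c')=4
L[0]='0': occ=0, LF[0]=C('0')+0=1+0=1
L[1]='c': occ=0, LF[1]=C('c')+0=4+0=4
L[2]='c': occ=1, LF[2]=C('c')+1=4+1=5
L[3]='$': occ=0, LF[3]=C('$')+0=0+0=0
L[4]='a': occ=0, LF[4]=C('a')+0=2+0=2
L[5]='b': occ=0, LF[5]=C('b')+0=3+0=3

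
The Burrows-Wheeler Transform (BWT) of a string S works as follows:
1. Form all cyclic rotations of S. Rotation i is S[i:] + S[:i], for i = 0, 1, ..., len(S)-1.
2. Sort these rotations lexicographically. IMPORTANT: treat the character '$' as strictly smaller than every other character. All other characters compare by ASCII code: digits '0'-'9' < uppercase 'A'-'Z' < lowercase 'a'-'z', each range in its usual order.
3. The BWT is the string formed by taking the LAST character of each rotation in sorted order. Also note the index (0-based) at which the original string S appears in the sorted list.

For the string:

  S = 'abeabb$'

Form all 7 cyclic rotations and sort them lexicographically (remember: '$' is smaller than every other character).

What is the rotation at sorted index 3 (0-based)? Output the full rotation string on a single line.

All 7 rotations (rotation i = S[i:]+S[:i]):
  rot[0] = abeabb$
  rot[1] = beabb$a
  rot[2] = eabb$ab
  rot[3] = abb$abe
  rot[4] = bb$abea
  rot[5] = b$abeab
  rot[6] = $abeabb
Sorted (with $ < everything):
  sorted[0] = $abeabb
  sorted[1] = abb$abe
  sorted[2] = abeabb$
  sorted[3] = b$abeab
  sorted[4] = bb$abea
  sorted[5] = beabb$a
  sorted[6] = eabb$ab
sorted[3] = b$abeab

Answer: b$abeab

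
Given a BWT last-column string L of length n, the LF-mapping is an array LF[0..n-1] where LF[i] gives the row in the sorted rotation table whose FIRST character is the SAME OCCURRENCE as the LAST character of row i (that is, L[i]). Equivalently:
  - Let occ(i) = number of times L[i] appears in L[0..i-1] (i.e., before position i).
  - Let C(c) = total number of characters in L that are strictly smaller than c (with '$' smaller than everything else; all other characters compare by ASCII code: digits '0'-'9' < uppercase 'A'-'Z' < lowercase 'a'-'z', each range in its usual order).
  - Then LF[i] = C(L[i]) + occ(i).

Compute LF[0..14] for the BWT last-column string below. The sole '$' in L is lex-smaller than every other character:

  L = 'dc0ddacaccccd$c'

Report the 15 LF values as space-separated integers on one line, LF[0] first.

Char counts: '$':1, '0':1, 'a':2, 'c':7, 'd':4
C (first-col start): C('$')=0, C('0')=1, C('a')=2, C('c')=4, C('d')=11
L[0]='d': occ=0, LF[0]=C('d')+0=11+0=11
L[1]='c': occ=0, LF[1]=C('c')+0=4+0=4
L[2]='0': occ=0, LF[2]=C('0')+0=1+0=1
L[3]='d': occ=1, LF[3]=C('d')+1=11+1=12
L[4]='d': occ=2, LF[4]=C('d')+2=11+2=13
L[5]='a': occ=0, LF[5]=C('a')+0=2+0=2
L[6]='c': occ=1, LF[6]=C('c')+1=4+1=5
L[7]='a': occ=1, LF[7]=C('a')+1=2+1=3
L[8]='c': occ=2, LF[8]=C('c')+2=4+2=6
L[9]='c': occ=3, LF[9]=C('c')+3=4+3=7
L[10]='c': occ=4, LF[10]=C('c')+4=4+4=8
L[11]='c': occ=5, LF[11]=C('c')+5=4+5=9
L[12]='d': occ=3, LF[12]=C('d')+3=11+3=14
L[13]='$': occ=0, LF[13]=C('$')+0=0+0=0
L[14]='c': occ=6, LF[14]=C('c')+6=4+6=10

Answer: 11 4 1 12 13 2 5 3 6 7 8 9 14 0 10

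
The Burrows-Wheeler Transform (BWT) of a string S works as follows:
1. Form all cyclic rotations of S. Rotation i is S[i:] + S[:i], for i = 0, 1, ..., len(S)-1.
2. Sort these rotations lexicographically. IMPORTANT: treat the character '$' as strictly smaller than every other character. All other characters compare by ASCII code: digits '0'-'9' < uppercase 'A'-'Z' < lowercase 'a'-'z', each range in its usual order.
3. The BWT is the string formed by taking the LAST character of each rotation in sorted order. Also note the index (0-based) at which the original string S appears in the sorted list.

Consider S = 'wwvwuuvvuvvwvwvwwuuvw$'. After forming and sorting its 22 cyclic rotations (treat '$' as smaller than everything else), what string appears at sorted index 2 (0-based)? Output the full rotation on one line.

Answer: uuvw$wwvwuuvvuvvwvwvww

Derivation:
All 22 rotations (rotation i = S[i:]+S[:i]):
  rot[0] = wwvwuuvvuvvwvwvwwuuvw$
  rot[1] = wvwuuvvuvvwvwvwwuuvw$w
  rot[2] = vwuuvvuvvwvwvwwuuvw$ww
  rot[3] = wuuvvuvvwvwvwwuuvw$wwv
  rot[4] = uuvvuvvwvwvwwuuvw$wwvw
  rot[5] = uvvuvvwvwvwwuuvw$wwvwu
  rot[6] = vvuvvwvwvwwuuvw$wwvwuu
  rot[7] = vuvvwvwvwwuuvw$wwvwuuv
  rot[8] = uvvwvwvwwuuvw$wwvwuuvv
  rot[9] = vvwvwvwwuuvw$wwvwuuvvu
  rot[10] = vwvwvwwuuvw$wwvwuuvvuv
  rot[11] = wvwvwwuuvw$wwvwuuvvuvv
  rot[12] = vwvwwuuvw$wwvwuuvvuvvw
  rot[13] = wvwwuuvw$wwvwuuvvuvvwv
  rot[14] = vwwuuvw$wwvwuuvvuvvwvw
  rot[15] = wwuuvw$wwvwuuvvuvvwvwv
  rot[16] = wuuvw$wwvwuuvvuvvwvwvw
  rot[17] = uuvw$wwvwuuvvuvvwvwvww
  rot[18] = uvw$wwvwuuvvuvvwvwvwwu
  rot[19] = vw$wwvwuuvvuvvwvwvwwuu
  rot[20] = w$wwvwuuvvuvvwvwvwwuuv
  rot[21] = $wwvwuuvvuvvwvwvwwuuvw
Sorted (with $ < everything):
  sorted[0] = $wwvwuuvvuvvwvwvwwuuvw
  sorted[1] = uuvvuvvwvwvwwuuvw$wwvw
  sorted[2] = uuvw$wwvwuuvvuvvwvwvww
  sorted[3] = uvvuvvwvwvwwuuvw$wwvwu
  sorted[4] = uvvwvwvwwuuvw$wwvwuuvv
  sorted[5] = uvw$wwvwuuvvuvvwvwvwwu
  sorted[6] = vuvvwvwvwwuuvw$wwvwuuv
  sorted[7] = vvuvvwvwvwwuuvw$wwvwuu
  sorted[8] = vvwvwvwwuuvw$wwvwuuvvu
  sorted[9] = vw$wwvwuuvvuvvwvwvwwuu
  sorted[10] = vwuuvvuvvwvwvwwuuvw$ww
  sorted[11] = vwvwvwwuuvw$wwvwuuvvuv
  sorted[12] = vwvwwuuvw$wwvwuuvvuvvw
  sorted[13] = vwwuuvw$wwvwuuvvuvvwvw
  sorted[14] = w$wwvwuuvvuvvwvwvwwuuv
  sorted[15] = wuuvvuvvwvwvwwuuvw$wwv
  sorted[16] = wuuvw$wwvwuuvvuvvwvwvw
  sorted[17] = wvwuuvvuvvwvwvwwuuvw$w
  sorted[18] = wvwvwwuuvw$wwvwuuvvuvv
  sorted[19] = wvwwuuvw$wwvwuuvvuvvwv
  sorted[20] = wwuuvw$wwvwuuvvuvvwvwv
  sorted[21] = wwvwuuvvuvvwvwvwwuuvw$
sorted[2] = uuvw$wwvwuuvvuvvwvwvww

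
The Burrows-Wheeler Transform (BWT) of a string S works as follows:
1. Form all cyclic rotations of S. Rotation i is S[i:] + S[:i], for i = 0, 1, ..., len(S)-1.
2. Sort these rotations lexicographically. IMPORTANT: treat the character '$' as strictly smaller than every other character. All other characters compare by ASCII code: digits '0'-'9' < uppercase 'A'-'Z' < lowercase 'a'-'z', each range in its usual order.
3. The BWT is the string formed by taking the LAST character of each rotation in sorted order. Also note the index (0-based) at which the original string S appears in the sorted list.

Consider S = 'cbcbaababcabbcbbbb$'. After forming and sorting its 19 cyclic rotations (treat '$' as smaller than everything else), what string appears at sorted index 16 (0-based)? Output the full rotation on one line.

Answer: cbaababcabbcbbbb$cb

Derivation:
All 19 rotations (rotation i = S[i:]+S[:i]):
  rot[0] = cbcbaababcabbcbbbb$
  rot[1] = bcbaababcabbcbbbb$c
  rot[2] = cbaababcabbcbbbb$cb
  rot[3] = baababcabbcbbbb$cbc
  rot[4] = aababcabbcbbbb$cbcb
  rot[5] = ababcabbcbbbb$cbcba
  rot[6] = babcabbcbbbb$cbcbaa
  rot[7] = abcabbcbbbb$cbcbaab
  rot[8] = bcabbcbbbb$cbcbaaba
  rot[9] = cabbcbbbb$cbcbaabab
  rot[10] = abbcbbbb$cbcbaababc
  rot[11] = bbcbbbb$cbcbaababca
  rot[12] = bcbbbb$cbcbaababcab
  rot[13] = cbbbb$cbcbaababcabb
  rot[14] = bbbb$cbcbaababcabbc
  rot[15] = bbb$cbcbaababcabbcb
  rot[16] = bb$cbcbaababcabbcbb
  rot[17] = b$cbcbaababcabbcbbb
  rot[18] = $cbcbaababcabbcbbbb
Sorted (with $ < everything):
  sorted[0] = $cbcbaababcabbcbbbb
  sorted[1] = aababcabbcbbbb$cbcb
  sorted[2] = ababcabbcbbbb$cbcba
  sorted[3] = abbcbbbb$cbcbaababc
  sorted[4] = abcabbcbbbb$cbcbaab
  sorted[5] = b$cbcbaababcabbcbbb
  sorted[6] = baababcabbcbbbb$cbc
  sorted[7] = babcabbcbbbb$cbcbaa
  sorted[8] = bb$cbcbaababcabbcbb
  sorted[9] = bbb$cbcbaababcabbcb
  sorted[10] = bbbb$cbcbaababcabbc
  sorted[11] = bbcbbbb$cbcbaababca
  sorted[12] = bcabbcbbbb$cbcbaaba
  sorted[13] = bcbaababcabbcbbbb$c
  sorted[14] = bcbbbb$cbcbaababcab
  sorted[15] = cabbcbbbb$cbcbaabab
  sorted[16] = cbaababcabbcbbbb$cb
  sorted[17] = cbbbb$cbcbaababcabb
  sorted[18] = cbcbaababcabbcbbbb$
sorted[16] = cbaababcabbcbbbb$cb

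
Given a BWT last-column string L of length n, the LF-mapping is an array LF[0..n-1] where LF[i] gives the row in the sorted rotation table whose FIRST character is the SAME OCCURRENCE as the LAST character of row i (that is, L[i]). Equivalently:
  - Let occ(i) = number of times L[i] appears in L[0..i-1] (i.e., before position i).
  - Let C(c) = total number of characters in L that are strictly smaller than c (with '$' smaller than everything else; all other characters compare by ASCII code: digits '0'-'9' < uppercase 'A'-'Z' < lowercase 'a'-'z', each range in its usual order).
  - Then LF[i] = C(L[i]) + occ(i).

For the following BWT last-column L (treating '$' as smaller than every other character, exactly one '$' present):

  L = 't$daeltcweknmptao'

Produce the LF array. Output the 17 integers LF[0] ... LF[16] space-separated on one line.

Answer: 13 0 4 1 5 8 14 3 16 6 7 10 9 12 15 2 11

Derivation:
Char counts: '$':1, 'a':2, 'c':1, 'd':1, 'e':2, 'k':1, 'l':1, 'm':1, 'n':1, 'o':1, 'p':1, 't':3, 'w':1
C (first-col start): C('$')=0, C('a')=1, C('c')=3, C('d')=4, C('e')=5, C('k')=7, C('l')=8, C('m')=9, C('n')=10, C('o')=11, C('p')=12, C('t')=13, C('w')=16
L[0]='t': occ=0, LF[0]=C('t')+0=13+0=13
L[1]='$': occ=0, LF[1]=C('$')+0=0+0=0
L[2]='d': occ=0, LF[2]=C('d')+0=4+0=4
L[3]='a': occ=0, LF[3]=C('a')+0=1+0=1
L[4]='e': occ=0, LF[4]=C('e')+0=5+0=5
L[5]='l': occ=0, LF[5]=C('l')+0=8+0=8
L[6]='t': occ=1, LF[6]=C('t')+1=13+1=14
L[7]='c': occ=0, LF[7]=C('c')+0=3+0=3
L[8]='w': occ=0, LF[8]=C('w')+0=16+0=16
L[9]='e': occ=1, LF[9]=C('e')+1=5+1=6
L[10]='k': occ=0, LF[10]=C('k')+0=7+0=7
L[11]='n': occ=0, LF[11]=C('n')+0=10+0=10
L[12]='m': occ=0, LF[12]=C('m')+0=9+0=9
L[13]='p': occ=0, LF[13]=C('p')+0=12+0=12
L[14]='t': occ=2, LF[14]=C('t')+2=13+2=15
L[15]='a': occ=1, LF[15]=C('a')+1=1+1=2
L[16]='o': occ=0, LF[16]=C('o')+0=11+0=11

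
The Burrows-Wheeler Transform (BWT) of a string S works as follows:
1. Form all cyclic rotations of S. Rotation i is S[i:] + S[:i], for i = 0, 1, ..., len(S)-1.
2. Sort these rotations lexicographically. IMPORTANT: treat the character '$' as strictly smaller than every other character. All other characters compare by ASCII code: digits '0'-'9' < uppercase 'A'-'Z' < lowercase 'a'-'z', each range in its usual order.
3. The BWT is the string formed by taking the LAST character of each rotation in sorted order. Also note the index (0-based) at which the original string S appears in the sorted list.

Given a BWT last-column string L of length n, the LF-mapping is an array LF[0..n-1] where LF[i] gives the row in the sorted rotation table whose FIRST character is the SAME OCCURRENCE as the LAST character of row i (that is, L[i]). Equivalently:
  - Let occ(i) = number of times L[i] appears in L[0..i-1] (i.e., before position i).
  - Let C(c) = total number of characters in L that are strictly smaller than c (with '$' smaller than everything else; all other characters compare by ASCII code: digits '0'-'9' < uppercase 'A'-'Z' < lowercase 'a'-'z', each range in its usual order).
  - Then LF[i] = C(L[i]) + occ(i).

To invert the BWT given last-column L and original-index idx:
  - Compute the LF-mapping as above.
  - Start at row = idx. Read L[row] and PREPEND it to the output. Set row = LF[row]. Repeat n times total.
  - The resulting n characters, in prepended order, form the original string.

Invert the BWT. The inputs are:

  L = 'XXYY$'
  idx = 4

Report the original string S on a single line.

LF mapping: 1 2 3 4 0
Walk LF starting at row 4, prepending L[row]:
  step 1: row=4, L[4]='$', prepend. Next row=LF[4]=0
  step 2: row=0, L[0]='X', prepend. Next row=LF[0]=1
  step 3: row=1, L[1]='X', prepend. Next row=LF[1]=2
  step 4: row=2, L[2]='Y', prepend. Next row=LF[2]=3
  step 5: row=3, L[3]='Y', prepend. Next row=LF[3]=4
Reversed output: YYXX$

Answer: YYXX$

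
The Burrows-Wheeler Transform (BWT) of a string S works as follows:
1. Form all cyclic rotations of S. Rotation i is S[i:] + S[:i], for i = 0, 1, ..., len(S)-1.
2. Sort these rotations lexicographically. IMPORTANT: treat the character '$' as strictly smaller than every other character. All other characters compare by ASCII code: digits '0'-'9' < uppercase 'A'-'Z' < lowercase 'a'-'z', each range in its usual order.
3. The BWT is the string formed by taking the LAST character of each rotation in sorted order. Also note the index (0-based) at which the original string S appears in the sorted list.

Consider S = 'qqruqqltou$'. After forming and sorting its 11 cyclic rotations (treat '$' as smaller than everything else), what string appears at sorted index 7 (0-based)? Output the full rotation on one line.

All 11 rotations (rotation i = S[i:]+S[:i]):
  rot[0] = qqruqqltou$
  rot[1] = qruqqltou$q
  rot[2] = ruqqltou$qq
  rot[3] = uqqltou$qqr
  rot[4] = qqltou$qqru
  rot[5] = qltou$qqruq
  rot[6] = ltou$qqruqq
  rot[7] = tou$qqruqql
  rot[8] = ou$qqruqqlt
  rot[9] = u$qqruqqlto
  rot[10] = $qqruqqltou
Sorted (with $ < everything):
  sorted[0] = $qqruqqltou
  sorted[1] = ltou$qqruqq
  sorted[2] = ou$qqruqqlt
  sorted[3] = qltou$qqruq
  sorted[4] = qqltou$qqru
  sorted[5] = qqruqqltou$
  sorted[6] = qruqqltou$q
  sorted[7] = ruqqltou$qq
  sorted[8] = tou$qqruqql
  sorted[9] = u$qqruqqlto
  sorted[10] = uqqltou$qqr
sorted[7] = ruqqltou$qq

Answer: ruqqltou$qq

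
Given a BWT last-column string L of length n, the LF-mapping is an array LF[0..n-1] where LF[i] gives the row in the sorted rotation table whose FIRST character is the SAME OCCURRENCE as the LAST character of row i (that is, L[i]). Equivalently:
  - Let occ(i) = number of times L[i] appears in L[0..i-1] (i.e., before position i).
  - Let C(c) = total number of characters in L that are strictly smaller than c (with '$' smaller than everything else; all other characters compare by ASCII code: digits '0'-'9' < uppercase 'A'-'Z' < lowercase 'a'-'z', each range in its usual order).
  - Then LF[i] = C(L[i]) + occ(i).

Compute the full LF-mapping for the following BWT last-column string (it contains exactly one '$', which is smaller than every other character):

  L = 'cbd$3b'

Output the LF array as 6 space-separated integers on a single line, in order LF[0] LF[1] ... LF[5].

Answer: 4 2 5 0 1 3

Derivation:
Char counts: '$':1, '3':1, 'b':2, 'c':1, 'd':1
C (first-col start): C('$')=0, C('3')=1, C('b')=2, C('c')=4, C('d')=5
L[0]='c': occ=0, LF[0]=C('c')+0=4+0=4
L[1]='b': occ=0, LF[1]=C('b')+0=2+0=2
L[2]='d': occ=0, LF[2]=C('d')+0=5+0=5
L[3]='$': occ=0, LF[3]=C('$')+0=0+0=0
L[4]='3': occ=0, LF[4]=C('3')+0=1+0=1
L[5]='b': occ=1, LF[5]=C('b')+1=2+1=3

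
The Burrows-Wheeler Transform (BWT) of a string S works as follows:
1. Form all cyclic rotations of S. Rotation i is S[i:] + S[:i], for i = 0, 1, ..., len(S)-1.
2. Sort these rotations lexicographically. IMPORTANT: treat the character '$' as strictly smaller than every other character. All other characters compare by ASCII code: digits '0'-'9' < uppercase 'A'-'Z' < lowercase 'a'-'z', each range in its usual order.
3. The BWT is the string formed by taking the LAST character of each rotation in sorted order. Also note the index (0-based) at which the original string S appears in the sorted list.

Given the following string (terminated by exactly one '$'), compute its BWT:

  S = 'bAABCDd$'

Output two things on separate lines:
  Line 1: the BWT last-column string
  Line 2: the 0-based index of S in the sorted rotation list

All 8 rotations (rotation i = S[i:]+S[:i]):
  rot[0] = bAABCDd$
  rot[1] = AABCDd$b
  rot[2] = ABCDd$bA
  rot[3] = BCDd$bAA
  rot[4] = CDd$bAAB
  rot[5] = Dd$bAABC
  rot[6] = d$bAABCD
  rot[7] = $bAABCDd
Sorted (with $ < everything):
  sorted[0] = $bAABCDd  (last char: 'd')
  sorted[1] = AABCDd$b  (last char: 'b')
  sorted[2] = ABCDd$bA  (last char: 'A')
  sorted[3] = BCDd$bAA  (last char: 'A')
  sorted[4] = CDd$bAAB  (last char: 'B')
  sorted[5] = Dd$bAABC  (last char: 'C')
  sorted[6] = bAABCDd$  (last char: '$')
  sorted[7] = d$bAABCD  (last char: 'D')
Last column: dbAABC$D
Original string S is at sorted index 6

Answer: dbAABC$D
6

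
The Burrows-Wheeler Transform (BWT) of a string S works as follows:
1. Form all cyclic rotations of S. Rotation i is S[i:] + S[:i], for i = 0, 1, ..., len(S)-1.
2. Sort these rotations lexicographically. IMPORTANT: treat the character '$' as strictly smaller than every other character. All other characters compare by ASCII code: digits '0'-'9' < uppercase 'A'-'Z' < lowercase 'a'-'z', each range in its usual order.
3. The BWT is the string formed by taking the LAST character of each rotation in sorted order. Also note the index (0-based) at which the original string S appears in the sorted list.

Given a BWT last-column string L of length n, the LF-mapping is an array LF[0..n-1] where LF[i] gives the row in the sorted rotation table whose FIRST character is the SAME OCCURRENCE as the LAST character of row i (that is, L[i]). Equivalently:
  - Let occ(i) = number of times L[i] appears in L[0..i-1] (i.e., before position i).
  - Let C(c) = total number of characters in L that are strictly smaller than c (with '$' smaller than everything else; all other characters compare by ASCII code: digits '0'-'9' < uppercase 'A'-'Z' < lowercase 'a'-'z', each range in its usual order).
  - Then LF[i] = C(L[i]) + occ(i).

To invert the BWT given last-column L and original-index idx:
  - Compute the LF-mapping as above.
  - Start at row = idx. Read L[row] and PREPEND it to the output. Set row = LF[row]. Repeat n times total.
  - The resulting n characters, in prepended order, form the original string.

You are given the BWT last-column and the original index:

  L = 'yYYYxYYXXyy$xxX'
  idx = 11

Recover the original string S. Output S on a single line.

LF mapping: 12 4 5 6 9 7 8 1 2 13 14 0 10 11 3
Walk LF starting at row 11, prepending L[row]:
  step 1: row=11, L[11]='$', prepend. Next row=LF[11]=0
  step 2: row=0, L[0]='y', prepend. Next row=LF[0]=12
  step 3: row=12, L[12]='x', prepend. Next row=LF[12]=10
  step 4: row=10, L[10]='y', prepend. Next row=LF[10]=14
  step 5: row=14, L[14]='X', prepend. Next row=LF[14]=3
  step 6: row=3, L[3]='Y', prepend. Next row=LF[3]=6
  step 7: row=6, L[6]='Y', prepend. Next row=LF[6]=8
  step 8: row=8, L[8]='X', prepend. Next row=LF[8]=2
  step 9: row=2, L[2]='Y', prepend. Next row=LF[2]=5
  step 10: row=5, L[5]='Y', prepend. Next row=LF[5]=7
  step 11: row=7, L[7]='X', prepend. Next row=LF[7]=1
  step 12: row=1, L[1]='Y', prepend. Next row=LF[1]=4
  step 13: row=4, L[4]='x', prepend. Next row=LF[4]=9
  step 14: row=9, L[9]='y', prepend. Next row=LF[9]=13
  step 15: row=13, L[13]='x', prepend. Next row=LF[13]=11
Reversed output: xyxYXYYXYYXyxy$

Answer: xyxYXYYXYYXyxy$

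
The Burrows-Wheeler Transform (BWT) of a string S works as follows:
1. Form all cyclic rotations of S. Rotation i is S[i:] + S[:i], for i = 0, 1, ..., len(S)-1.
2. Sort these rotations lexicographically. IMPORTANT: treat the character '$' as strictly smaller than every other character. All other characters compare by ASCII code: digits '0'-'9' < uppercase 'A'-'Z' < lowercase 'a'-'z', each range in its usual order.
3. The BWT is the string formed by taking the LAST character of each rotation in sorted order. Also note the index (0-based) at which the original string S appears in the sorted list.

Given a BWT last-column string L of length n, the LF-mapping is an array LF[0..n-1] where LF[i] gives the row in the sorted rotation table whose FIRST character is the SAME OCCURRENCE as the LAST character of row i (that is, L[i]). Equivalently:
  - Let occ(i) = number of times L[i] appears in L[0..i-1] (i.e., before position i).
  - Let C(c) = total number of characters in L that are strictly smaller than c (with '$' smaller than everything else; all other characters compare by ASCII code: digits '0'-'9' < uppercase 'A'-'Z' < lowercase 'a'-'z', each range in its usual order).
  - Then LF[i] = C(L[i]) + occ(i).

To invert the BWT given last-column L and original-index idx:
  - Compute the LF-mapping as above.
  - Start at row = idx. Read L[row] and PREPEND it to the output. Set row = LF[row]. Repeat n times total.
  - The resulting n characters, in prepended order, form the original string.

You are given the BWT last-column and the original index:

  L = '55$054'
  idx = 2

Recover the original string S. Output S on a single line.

Answer: 45505$

Derivation:
LF mapping: 3 4 0 1 5 2
Walk LF starting at row 2, prepending L[row]:
  step 1: row=2, L[2]='$', prepend. Next row=LF[2]=0
  step 2: row=0, L[0]='5', prepend. Next row=LF[0]=3
  step 3: row=3, L[3]='0', prepend. Next row=LF[3]=1
  step 4: row=1, L[1]='5', prepend. Next row=LF[1]=4
  step 5: row=4, L[4]='5', prepend. Next row=LF[4]=5
  step 6: row=5, L[5]='4', prepend. Next row=LF[5]=2
Reversed output: 45505$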